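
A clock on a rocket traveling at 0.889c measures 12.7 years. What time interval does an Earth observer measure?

Proper time Δt₀ = 12.7 years
γ = 1/√(1 - 0.889²) = 2.1838
Δt = γΔt₀ = 2.1838 × 12.7 = 27.73 years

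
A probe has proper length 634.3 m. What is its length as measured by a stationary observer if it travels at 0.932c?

Proper length L₀ = 634.3 m
γ = 1/√(1 - 0.932²) = 2.759
L = L₀/γ = 634.3/2.759 = 229.9 m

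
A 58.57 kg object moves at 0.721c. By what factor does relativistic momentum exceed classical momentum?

p_rel = γmv, p_class = mv
Ratio = γ = 1/√(1 - 0.721²) = 1.443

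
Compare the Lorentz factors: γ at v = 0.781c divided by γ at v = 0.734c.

γ₁ = 1/√(1 - 0.781²) = 1.6012
γ₂ = 1/√(1 - 0.734²) = 1.4724
γ₁/γ₂ = 1.6012/1.4724 = 1.087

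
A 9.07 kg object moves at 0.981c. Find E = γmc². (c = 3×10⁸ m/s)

γ = 1/√(1 - 0.981²) = 5.1544
mc² = 9.07 × (3×10⁸)² = 8.163×10¹⁷ J
E = γmc² = 5.1544 × 8.163×10¹⁷ = 4.208×10¹⁸ J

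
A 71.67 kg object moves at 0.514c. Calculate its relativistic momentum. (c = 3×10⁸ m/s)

γ = 1/√(1 - 0.514²) = 1.1658
v = 0.514 × 3×10⁸ = 1.542×10⁸ m/s
p = γmv = 1.1658 × 71.67 × 1.542×10⁸ = 1.288×10¹⁰ kg·m/s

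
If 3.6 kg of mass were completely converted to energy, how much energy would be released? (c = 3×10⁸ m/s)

Using E = mc²:
c² = (3×10⁸)² = 9×10¹⁶ m²/s²
E = 3.6 × 9×10¹⁶ = 3.240×10¹⁷ J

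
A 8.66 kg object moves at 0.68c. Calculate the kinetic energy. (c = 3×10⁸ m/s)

γ = 1/√(1 - 0.68²) = 1.3639
γ - 1 = 0.3639
KE = (γ-1)mc² = 0.3639 × 8.66 × (3×10⁸)² = 2.836×10¹⁷ J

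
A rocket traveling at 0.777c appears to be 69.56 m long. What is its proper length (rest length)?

Contracted length L = 69.56 m
γ = 1/√(1 - 0.777²) = 1.589
L₀ = γL = 1.589 × 69.56 = 110.5 m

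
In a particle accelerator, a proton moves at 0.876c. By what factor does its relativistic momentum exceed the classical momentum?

p_rel = γmv, p_class = mv
Ratio = γ = 1/√(1 - 0.876²)
= 1/√(0.232624) = 2.073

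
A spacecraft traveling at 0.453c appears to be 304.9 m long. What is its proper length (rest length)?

Contracted length L = 304.9 m
γ = 1/√(1 - 0.453²) = 1.1217
L₀ = γL = 1.1217 × 304.9 = 342.0 m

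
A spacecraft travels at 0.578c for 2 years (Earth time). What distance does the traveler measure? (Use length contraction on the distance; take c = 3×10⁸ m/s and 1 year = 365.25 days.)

Earth distance: d = v × t = 0.578c × 2 yr = 1.094×10¹⁶ m
γ = 1.225
d' = d/γ = 1.094×10¹⁶/1.225 = 8.931×10¹⁵ m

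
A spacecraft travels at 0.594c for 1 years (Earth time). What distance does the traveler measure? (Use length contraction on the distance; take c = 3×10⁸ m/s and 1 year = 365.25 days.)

Earth distance: d = v × t = 0.594c × 1 yr = 5.6236×10¹⁵ m
γ = 1.2431
d' = d/γ = 5.6236×10¹⁵/1.2431 = 4.524×10¹⁵ m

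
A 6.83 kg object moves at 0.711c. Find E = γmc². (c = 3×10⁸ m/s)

γ = 1/√(1 - 0.711²) = 1.4221
mc² = 6.83 × (3×10⁸)² = 6.147×10¹⁷ J
E = γmc² = 1.4221 × 6.147×10¹⁷ = 8.742×10¹⁷ J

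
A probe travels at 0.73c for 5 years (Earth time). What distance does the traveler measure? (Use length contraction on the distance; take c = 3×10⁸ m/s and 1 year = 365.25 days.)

Earth distance: d = v × t = 0.73c × 5 yr = 3.456×10¹⁶ m
γ = 1.463
d' = d/γ = 3.456×10¹⁶/1.463 = 2.362×10¹⁶ m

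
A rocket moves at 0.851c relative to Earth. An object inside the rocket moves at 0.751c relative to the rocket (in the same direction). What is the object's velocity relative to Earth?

u = (u' + v)/(1 + u'v/c²)
Numerator: 0.751 + 0.851 = 1.602
Denominator: 1 + 0.639101 = 1.639101
u = 1.602/1.639101 = 0.9774c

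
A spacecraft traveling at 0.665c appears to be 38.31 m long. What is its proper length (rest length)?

Contracted length L = 38.31 m
γ = 1/√(1 - 0.665²) = 1.339
L₀ = γL = 1.339 × 38.31 = 51.30 m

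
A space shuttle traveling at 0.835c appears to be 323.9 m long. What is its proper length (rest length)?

Contracted length L = 323.9 m
γ = 1/√(1 - 0.835²) = 1.81736
L₀ = γL = 1.81736 × 323.9 = 588.6 m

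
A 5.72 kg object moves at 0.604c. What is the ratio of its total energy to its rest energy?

E = γmc², E₀ = mc²
E/E₀ = γ = 1/√(1 - 0.604²) = 1.255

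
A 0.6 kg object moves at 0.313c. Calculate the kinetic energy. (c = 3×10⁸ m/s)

γ = 1/√(1 - 0.313²) = 1.05291
γ - 1 = 0.05291
KE = (γ-1)mc² = 0.05291 × 0.6 × (3×10⁸)² = 2.857×10¹⁵ J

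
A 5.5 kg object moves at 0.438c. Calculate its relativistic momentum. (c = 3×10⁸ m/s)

γ = 1/√(1 - 0.438²) = 1.1124
v = 0.438 × 3×10⁸ = 1.314×10⁸ m/s
p = γmv = 1.1124 × 5.5 × 1.314×10⁸ = 8.039×10⁸ kg·m/s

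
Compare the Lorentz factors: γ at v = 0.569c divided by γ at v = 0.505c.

γ₁ = 1/√(1 - 0.569²) = 1.2160
γ₂ = 1/√(1 - 0.505²) = 1.1586
γ₁/γ₂ = 1.2160/1.1586 = 1.050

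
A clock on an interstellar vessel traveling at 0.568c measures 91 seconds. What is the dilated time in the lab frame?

Proper time Δt₀ = 91 seconds
γ = 1/√(1 - 0.568²) = 1.215
Δt = γΔt₀ = 1.215 × 91 = 110.6 seconds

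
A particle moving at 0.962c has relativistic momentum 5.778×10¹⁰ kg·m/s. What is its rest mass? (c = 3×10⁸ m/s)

γ = 1/√(1 - 0.962²) = 3.662
v = 0.962 × 3×10⁸ = 2.886×10⁸ m/s
m = p/(γv) = 5.778×10¹⁰/(3.662 × 2.886×10⁸) = 54.67 kg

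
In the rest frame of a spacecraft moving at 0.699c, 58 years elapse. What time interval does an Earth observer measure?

Proper time Δt₀ = 58 years
γ = 1/√(1 - 0.699²) = 1.3984
Δt = γΔt₀ = 1.3984 × 58 = 81.11 years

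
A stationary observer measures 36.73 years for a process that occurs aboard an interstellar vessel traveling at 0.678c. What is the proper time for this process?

Dilated time Δt = 36.73 years
γ = 1/√(1 - 0.678²) = 1.3604
Δt₀ = Δt/γ = 36.73/1.3604 = 27.00 years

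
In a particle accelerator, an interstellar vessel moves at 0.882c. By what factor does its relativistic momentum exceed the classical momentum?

p_rel = γmv, p_class = mv
Ratio = γ = 1/√(1 - 0.882²)
= 1/√(0.222076) = 2.122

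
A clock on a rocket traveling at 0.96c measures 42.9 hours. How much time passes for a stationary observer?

Proper time Δt₀ = 42.9 hours
γ = 1/√(1 - 0.96²) = 3.571
Δt = γΔt₀ = 3.571 × 42.9 = 153.2 hours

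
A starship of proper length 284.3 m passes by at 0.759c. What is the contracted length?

Proper length L₀ = 284.3 m
γ = 1/√(1 - 0.759²) = 1.536
L = L₀/γ = 284.3/1.536 = 185.1 m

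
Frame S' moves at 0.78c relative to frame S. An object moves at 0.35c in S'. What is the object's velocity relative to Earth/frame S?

u = (u' + v)/(1 + u'v/c²)
Numerator: 0.35 + 0.78 = 1.13
Denominator: 1 + 0.273 = 1.273
u = 1.13/1.273 = 0.8877c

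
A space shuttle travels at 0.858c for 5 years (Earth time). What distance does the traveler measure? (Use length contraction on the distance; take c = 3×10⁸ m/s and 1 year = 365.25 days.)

Earth distance: d = v × t = 0.858c × 5 yr = 4.061×10¹⁶ m
γ = 1.947
d' = d/γ = 4.061×10¹⁶/1.947 = 2.086×10¹⁶ m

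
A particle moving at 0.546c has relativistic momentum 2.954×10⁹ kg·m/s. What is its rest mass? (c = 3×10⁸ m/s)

γ = 1/√(1 - 0.546²) = 1.1936
v = 0.546 × 3×10⁸ = 1.638×10⁸ m/s
m = p/(γv) = 2.954×10⁹/(1.1936 × 1.638×10⁸) = 15.11 kg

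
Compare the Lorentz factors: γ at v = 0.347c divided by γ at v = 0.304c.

γ₁ = 1/√(1 - 0.347²) = 1.0663
γ₂ = 1/√(1 - 0.304²) = 1.0497
γ₁/γ₂ = 1.0663/1.0497 = 1.016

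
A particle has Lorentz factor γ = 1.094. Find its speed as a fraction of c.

From γ = 1/√(1 - v²/c²):
1/γ² = 1/1.094² = 0.83554
v²/c² = 1 - 0.83554 = 0.16446
v/c = √(0.16446) = 0.4055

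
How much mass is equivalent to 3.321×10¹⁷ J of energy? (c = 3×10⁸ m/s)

From E = mc², we get m = E/c²
c² = (3×10⁸)² = 9×10¹⁶ m²/s²
m = 3.321×10¹⁷ / 9×10¹⁶ = 3.690 kg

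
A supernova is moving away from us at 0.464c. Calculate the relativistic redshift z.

β = 0.464
(1+β)/(1-β) = 1.464/0.536 = 2.7313
√(2.7313) = 1.6527
z = 1.6527 - 1 = 0.6527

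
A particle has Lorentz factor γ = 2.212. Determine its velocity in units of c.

From γ = 1/√(1 - v²/c²):
1/γ² = 1/2.212² = 0.2044
v²/c² = 1 - 0.2044 = 0.7956
v/c = √(0.7956) = 0.8920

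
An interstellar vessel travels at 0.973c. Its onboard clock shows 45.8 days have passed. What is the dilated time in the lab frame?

Proper time Δt₀ = 45.8 days
γ = 1/√(1 - 0.973²) = 4.3327
Δt = γΔt₀ = 4.3327 × 45.8 = 198.4 days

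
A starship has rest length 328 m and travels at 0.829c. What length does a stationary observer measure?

Proper length L₀ = 328 m
γ = 1/√(1 - 0.829²) = 1.788
L = L₀/γ = 328/1.788 = 183.4 m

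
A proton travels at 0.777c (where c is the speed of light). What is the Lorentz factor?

v/c = 0.777, so (v/c)² = 0.603729
1 - (v/c)² = 0.396271
γ = 1/√(0.396271) = 1.589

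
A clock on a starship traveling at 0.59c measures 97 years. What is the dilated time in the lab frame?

Proper time Δt₀ = 97 years
γ = 1/√(1 - 0.59²) = 1.2385
Δt = γΔt₀ = 1.2385 × 97 = 120.1 years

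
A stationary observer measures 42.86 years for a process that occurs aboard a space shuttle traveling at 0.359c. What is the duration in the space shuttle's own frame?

Dilated time Δt = 42.86 years
γ = 1/√(1 - 0.359²) = 1.0714
Δt₀ = Δt/γ = 42.86/1.0714 = 40.00 years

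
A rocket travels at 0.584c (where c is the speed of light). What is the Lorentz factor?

v/c = 0.584, so (v/c)² = 0.341056
1 - (v/c)² = 0.658944
γ = 1/√(0.658944) = 1.232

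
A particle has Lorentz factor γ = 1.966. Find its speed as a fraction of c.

From γ = 1/√(1 - v²/c²):
1/γ² = 1/1.966² = 0.2587
v²/c² = 1 - 0.2587 = 0.7413
v/c = √(0.7413) = 0.8610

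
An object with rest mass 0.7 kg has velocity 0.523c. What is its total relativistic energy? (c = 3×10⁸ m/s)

γ = 1/√(1 - 0.523²) = 1.17325
mc² = 0.7 × (3×10⁸)² = 6.300×10¹⁶ J
E = γmc² = 1.17325 × 6.300×10¹⁶ = 7.391×10¹⁶ J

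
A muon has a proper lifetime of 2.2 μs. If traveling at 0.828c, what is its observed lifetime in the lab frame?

Proper lifetime τ₀ = 2.2 μs
γ = 1/√(1 - 0.828²) = 1.783
τ = γτ₀ = 1.783 × 2.2 μs = 3.923 μs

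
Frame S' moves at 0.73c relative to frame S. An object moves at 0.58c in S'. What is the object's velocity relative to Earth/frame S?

u = (u' + v)/(1 + u'v/c²)
Numerator: 0.58 + 0.73 = 1.31
Denominator: 1 + 0.4234 = 1.4234
u = 1.31/1.4234 = 0.9203c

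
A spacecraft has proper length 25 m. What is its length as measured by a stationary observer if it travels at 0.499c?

Proper length L₀ = 25 m
γ = 1/√(1 - 0.499²) = 1.1539
L = L₀/γ = 25/1.1539 = 21.67 m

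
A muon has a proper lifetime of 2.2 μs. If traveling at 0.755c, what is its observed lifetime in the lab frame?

Proper lifetime τ₀ = 2.2 μs
γ = 1/√(1 - 0.755²) = 1.525
τ = γτ₀ = 1.525 × 2.2 μs = 3.355 μs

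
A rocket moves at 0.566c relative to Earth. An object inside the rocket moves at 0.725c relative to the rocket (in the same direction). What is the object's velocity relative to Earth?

u = (u' + v)/(1 + u'v/c²)
Numerator: 0.725 + 0.566 = 1.291
Denominator: 1 + 0.41035 = 1.41035
u = 1.291/1.41035 = 0.9154c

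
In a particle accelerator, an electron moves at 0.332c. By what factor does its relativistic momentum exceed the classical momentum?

p_rel = γmv, p_class = mv
Ratio = γ = 1/√(1 - 0.332²)
= 1/√(0.889776) = 1.060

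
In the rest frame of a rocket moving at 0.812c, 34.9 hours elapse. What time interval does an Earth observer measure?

Proper time Δt₀ = 34.9 hours
γ = 1/√(1 - 0.812²) = 1.71333
Δt = γΔt₀ = 1.71333 × 34.9 = 59.80 hours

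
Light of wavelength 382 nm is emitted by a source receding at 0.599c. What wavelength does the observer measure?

β = 0.599
Wavelength Doppler factor = √(1.599/0.401) = √(3.9875) = 1.9969
λ_obs = 382 × 1.9969 = 762.8 nm (redshift)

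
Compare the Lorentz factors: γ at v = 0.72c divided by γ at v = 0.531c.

γ₁ = 1/√(1 - 0.72²) = 1.441
γ₂ = 1/√(1 - 0.531²) = 1.180
γ₁/γ₂ = 1.441/1.180 = 1.221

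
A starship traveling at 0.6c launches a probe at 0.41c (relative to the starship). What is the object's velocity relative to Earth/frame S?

u = (u' + v)/(1 + u'v/c²)
Numerator: 0.41 + 0.6 = 1.01
Denominator: 1 + 0.246 = 1.246
u = 1.01/1.246 = 0.8106c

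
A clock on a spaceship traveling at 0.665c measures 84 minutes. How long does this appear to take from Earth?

Proper time Δt₀ = 84 minutes
γ = 1/√(1 - 0.665²) = 1.339
Δt = γΔt₀ = 1.339 × 84 = 112.5 minutes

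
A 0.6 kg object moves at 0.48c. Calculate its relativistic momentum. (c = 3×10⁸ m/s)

γ = 1/√(1 - 0.48²) = 1.1399
v = 0.48 × 3×10⁸ = 1.440×10⁸ m/s
p = γmv = 1.1399 × 0.6 × 1.440×10⁸ = 9.849×10⁷ kg·m/s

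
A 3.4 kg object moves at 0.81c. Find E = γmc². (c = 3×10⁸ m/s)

γ = 1/√(1 - 0.81²) = 1.7052
mc² = 3.4 × (3×10⁸)² = 3.060×10¹⁷ J
E = γmc² = 1.7052 × 3.060×10¹⁷ = 5.218×10¹⁷ J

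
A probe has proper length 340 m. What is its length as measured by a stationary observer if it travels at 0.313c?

Proper length L₀ = 340 m
γ = 1/√(1 - 0.313²) = 1.053
L = L₀/γ = 340/1.053 = 322.9 m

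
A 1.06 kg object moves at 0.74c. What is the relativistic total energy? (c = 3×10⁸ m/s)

γ = 1/√(1 - 0.74²) = 1.4868
mc² = 1.06 × (3×10⁸)² = 9.540×10¹⁶ J
E = γmc² = 1.4868 × 9.540×10¹⁶ = 1.418×10¹⁷ J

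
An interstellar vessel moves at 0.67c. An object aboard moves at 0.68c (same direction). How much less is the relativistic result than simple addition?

Classical: u' + v = 0.68 + 0.67 = 1.35c
Relativistic: u = (0.68 + 0.67)/(1 + 0.4556) = 1.35/1.4556 = 0.9275c
Difference: 1.35 - 0.9275 = 0.4225c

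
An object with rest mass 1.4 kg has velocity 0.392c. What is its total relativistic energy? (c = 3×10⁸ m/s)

γ = 1/√(1 - 0.392²) = 1.087
mc² = 1.4 × (3×10⁸)² = 1.260×10¹⁷ J
E = γmc² = 1.087 × 1.260×10¹⁷ = 1.370×10¹⁷ J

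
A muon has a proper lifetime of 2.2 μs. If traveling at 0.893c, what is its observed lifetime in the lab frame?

Proper lifetime τ₀ = 2.2 μs
γ = 1/√(1 - 0.893²) = 2.222
τ = γτ₀ = 2.222 × 2.2 μs = 4.888 μs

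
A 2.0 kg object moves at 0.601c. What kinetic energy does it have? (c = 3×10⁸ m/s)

γ = 1/√(1 - 0.601²) = 1.25117
γ - 1 = 0.25117
KE = (γ-1)mc² = 0.25117 × 2.0 × (3×10⁸)² = 4.521×10¹⁶ J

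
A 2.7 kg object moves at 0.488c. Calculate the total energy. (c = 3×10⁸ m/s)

γ = 1/√(1 - 0.488²) = 1.1457
mc² = 2.7 × (3×10⁸)² = 2.430×10¹⁷ J
E = γmc² = 1.1457 × 2.430×10¹⁷ = 2.784×10¹⁷ J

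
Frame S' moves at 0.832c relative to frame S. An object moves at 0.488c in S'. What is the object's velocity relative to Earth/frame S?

u = (u' + v)/(1 + u'v/c²)
Numerator: 0.488 + 0.832 = 1.32
Denominator: 1 + 0.406016 = 1.406016
u = 1.32/1.406016 = 0.9388c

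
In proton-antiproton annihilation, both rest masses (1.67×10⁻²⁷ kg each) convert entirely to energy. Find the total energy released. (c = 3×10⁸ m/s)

Both particles have the same rest mass, so total mass = 2m
E = 2m·c² = 2 × 1.67×10⁻²⁷ × (3×10⁸)²
= 2 × 1.67×10⁻²⁷ × 9×10¹⁶
= 3.006×10⁻¹⁰ J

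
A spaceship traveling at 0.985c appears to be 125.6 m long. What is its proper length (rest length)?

Contracted length L = 125.6 m
γ = 1/√(1 - 0.985²) = 5.795
L₀ = γL = 5.795 × 125.6 = 727.9 m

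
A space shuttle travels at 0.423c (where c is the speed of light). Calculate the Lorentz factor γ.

v/c = 0.423, so (v/c)² = 0.178929
1 - (v/c)² = 0.821071
γ = 1/√(0.821071) = 1.104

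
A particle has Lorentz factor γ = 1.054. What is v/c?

From γ = 1/√(1 - v²/c²):
1/γ² = 1/1.054² = 0.90016
v²/c² = 1 - 0.90016 = 0.09984
v/c = √(0.09984) = 0.3160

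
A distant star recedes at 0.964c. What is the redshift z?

β = 0.964
(1+β)/(1-β) = 1.964/0.036 = 54.56
√(54.56) = 7.386
z = 7.386 - 1 = 6.386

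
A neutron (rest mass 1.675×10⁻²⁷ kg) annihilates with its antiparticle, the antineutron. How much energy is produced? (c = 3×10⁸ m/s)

Both particles have the same rest mass, so total mass = 2m
E = 2m·c² = 2 × 1.675×10⁻²⁷ × (3×10⁸)²
= 2 × 1.675×10⁻²⁷ × 9×10¹⁶
= 3.015×10⁻¹⁰ J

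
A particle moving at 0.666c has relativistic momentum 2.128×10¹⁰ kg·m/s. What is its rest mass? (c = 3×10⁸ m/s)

γ = 1/√(1 - 0.666²) = 1.3406
v = 0.666 × 3×10⁸ = 1.998×10⁸ m/s
m = p/(γv) = 2.128×10¹⁰/(1.3406 × 1.998×10⁸) = 79.45 kg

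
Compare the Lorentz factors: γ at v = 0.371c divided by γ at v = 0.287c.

γ₁ = 1/√(1 - 0.371²) = 1.077
γ₂ = 1/√(1 - 0.287²) = 1.044
γ₁/γ₂ = 1.077/1.044 = 1.032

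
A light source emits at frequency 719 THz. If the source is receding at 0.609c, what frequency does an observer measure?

β = v/c = 0.609
(1-β)/(1+β) = 0.391/1.609 = 0.24301
Doppler factor = √(0.24301) = 0.49296
f_obs = 719 × 0.49296 = 354.4 THz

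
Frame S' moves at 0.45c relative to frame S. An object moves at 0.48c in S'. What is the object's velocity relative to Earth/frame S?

u = (u' + v)/(1 + u'v/c²)
Numerator: 0.48 + 0.45 = 0.93
Denominator: 1 + 0.216 = 1.216
u = 0.93/1.216 = 0.7648c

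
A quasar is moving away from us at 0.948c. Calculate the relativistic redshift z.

β = 0.948
(1+β)/(1-β) = 1.948/0.052 = 37.462
√(37.462) = 6.121
z = 6.121 - 1 = 5.121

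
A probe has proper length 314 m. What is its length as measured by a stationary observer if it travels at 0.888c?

Proper length L₀ = 314 m
γ = 1/√(1 - 0.888²) = 2.175
L = L₀/γ = 314/2.175 = 144.4 m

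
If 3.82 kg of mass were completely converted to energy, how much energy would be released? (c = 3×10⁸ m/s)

Using E = mc²:
c² = (3×10⁸)² = 9×10¹⁶ m²/s²
E = 3.82 × 9×10¹⁶ = 3.438×10¹⁷ J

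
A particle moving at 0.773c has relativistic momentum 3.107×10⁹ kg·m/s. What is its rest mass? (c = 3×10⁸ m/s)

γ = 1/√(1 - 0.773²) = 1.5763
v = 0.773 × 3×10⁸ = 2.319×10⁸ m/s
m = p/(γv) = 3.107×10⁹/(1.5763 × 2.319×10⁸) = 8.500 kg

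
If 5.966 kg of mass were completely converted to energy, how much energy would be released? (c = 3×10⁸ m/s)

Using E = mc²:
c² = (3×10⁸)² = 9×10¹⁶ m²/s²
E = 5.966 × 9×10¹⁶ = 5.369×10¹⁷ J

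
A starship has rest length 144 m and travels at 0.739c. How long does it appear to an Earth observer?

Proper length L₀ = 144 m
γ = 1/√(1 - 0.739²) = 1.48433
L = L₀/γ = 144/1.48433 = 97.01 m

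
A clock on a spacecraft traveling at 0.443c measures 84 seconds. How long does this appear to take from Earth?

Proper time Δt₀ = 84 seconds
γ = 1/√(1 - 0.443²) = 1.11542
Δt = γΔt₀ = 1.11542 × 84 = 93.70 seconds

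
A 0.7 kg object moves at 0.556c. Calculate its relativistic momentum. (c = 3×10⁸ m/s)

γ = 1/√(1 - 0.556²) = 1.203
v = 0.556 × 3×10⁸ = 1.668×10⁸ m/s
p = γmv = 1.203 × 0.7 × 1.668×10⁸ = 1.405×10⁸ kg·m/s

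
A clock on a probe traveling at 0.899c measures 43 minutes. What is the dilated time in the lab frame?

Proper time Δt₀ = 43 minutes
γ = 1/√(1 - 0.899²) = 2.2834
Δt = γΔt₀ = 2.2834 × 43 = 98.19 minutes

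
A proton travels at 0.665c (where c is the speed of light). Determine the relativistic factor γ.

v/c = 0.665, so (v/c)² = 0.442225
1 - (v/c)² = 0.557775
γ = 1/√(0.557775) = 1.339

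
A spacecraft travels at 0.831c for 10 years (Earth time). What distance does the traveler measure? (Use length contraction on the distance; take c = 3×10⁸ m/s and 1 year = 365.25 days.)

Earth distance: d = v × t = 0.831c × 10 yr = 7.8673×10¹⁶ m
γ = 1.7977
d' = d/γ = 7.8673×10¹⁶/1.7977 = 4.376×10¹⁶ m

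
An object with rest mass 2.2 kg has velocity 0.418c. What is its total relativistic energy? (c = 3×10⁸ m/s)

γ = 1/√(1 - 0.418²) = 1.101
mc² = 2.2 × (3×10⁸)² = 1.980×10¹⁷ J
E = γmc² = 1.101 × 1.980×10¹⁷ = 2.180×10¹⁷ J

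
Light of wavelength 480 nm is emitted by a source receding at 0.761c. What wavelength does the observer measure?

β = 0.761
Wavelength Doppler factor = √(1.761/0.239) = √(7.368) = 2.714
λ_obs = 480 × 2.714 = 1303 nm (redshift)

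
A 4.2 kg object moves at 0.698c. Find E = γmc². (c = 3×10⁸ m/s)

γ = 1/√(1 - 0.698²) = 1.3965
mc² = 4.2 × (3×10⁸)² = 3.780×10¹⁷ J
E = γmc² = 1.3965 × 3.780×10¹⁷ = 5.279×10¹⁷ J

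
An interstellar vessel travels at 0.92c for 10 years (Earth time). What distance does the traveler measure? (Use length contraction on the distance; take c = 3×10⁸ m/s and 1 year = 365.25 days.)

Earth distance: d = v × t = 0.92c × 10 yr = 8.7099×10¹⁶ m
γ = 2.5516
d' = d/γ = 8.7099×10¹⁶/2.5516 = 3.414×10¹⁶ m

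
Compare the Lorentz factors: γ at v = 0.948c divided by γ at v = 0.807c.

γ₁ = 1/√(1 - 0.948²) = 3.142
γ₂ = 1/√(1 - 0.807²) = 1.693
γ₁/γ₂ = 3.142/1.693 = 1.856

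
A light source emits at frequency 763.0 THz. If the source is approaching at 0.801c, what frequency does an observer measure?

β = v/c = 0.801
(1+β)/(1-β) = 1.801/0.199 = 9.050
Doppler factor = √(9.050) = 3.008
f_obs = 763.0 × 3.008 = 2295 THz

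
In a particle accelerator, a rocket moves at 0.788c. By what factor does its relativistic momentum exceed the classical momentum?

p_rel = γmv, p_class = mv
Ratio = γ = 1/√(1 - 0.788²)
= 1/√(0.379056) = 1.624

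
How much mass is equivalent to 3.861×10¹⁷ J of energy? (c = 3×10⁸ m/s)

From E = mc², we get m = E/c²
c² = (3×10⁸)² = 9×10¹⁶ m²/s²
m = 3.861×10¹⁷ / 9×10¹⁶ = 4.290 kg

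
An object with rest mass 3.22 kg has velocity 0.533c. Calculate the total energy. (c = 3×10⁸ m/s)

γ = 1/√(1 - 0.533²) = 1.182
mc² = 3.22 × (3×10⁸)² = 2.898×10¹⁷ J
E = γmc² = 1.182 × 2.898×10¹⁷ = 3.425×10¹⁷ J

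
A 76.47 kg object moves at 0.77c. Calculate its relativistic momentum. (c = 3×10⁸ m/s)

γ = 1/√(1 - 0.77²) = 1.5673
v = 0.77 × 3×10⁸ = 2.310×10⁸ m/s
p = γmv = 1.5673 × 76.47 × 2.310×10⁸ = 2.769×10¹⁰ kg·m/s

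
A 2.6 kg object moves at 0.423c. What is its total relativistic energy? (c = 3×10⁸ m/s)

γ = 1/√(1 - 0.423²) = 1.1036
mc² = 2.6 × (3×10⁸)² = 2.340×10¹⁷ J
E = γmc² = 1.1036 × 2.340×10¹⁷ = 2.582×10¹⁷ J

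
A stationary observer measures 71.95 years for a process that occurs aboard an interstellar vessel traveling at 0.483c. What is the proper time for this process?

Dilated time Δt = 71.95 years
γ = 1/√(1 - 0.483²) = 1.142
Δt₀ = Δt/γ = 71.95/1.142 = 63.00 years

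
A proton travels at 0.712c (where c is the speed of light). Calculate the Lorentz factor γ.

v/c = 0.712, so (v/c)² = 0.506944
1 - (v/c)² = 0.493056
γ = 1/√(0.493056) = 1.424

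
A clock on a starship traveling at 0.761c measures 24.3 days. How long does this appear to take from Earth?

Proper time Δt₀ = 24.3 days
γ = 1/√(1 - 0.761²) = 1.5414
Δt = γΔt₀ = 1.5414 × 24.3 = 37.46 days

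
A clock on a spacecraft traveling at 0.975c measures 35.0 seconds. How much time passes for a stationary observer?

Proper time Δt₀ = 35.0 seconds
γ = 1/√(1 - 0.975²) = 4.500
Δt = γΔt₀ = 4.500 × 35.0 = 157.5 seconds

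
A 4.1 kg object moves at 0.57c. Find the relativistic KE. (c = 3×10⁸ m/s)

γ = 1/√(1 - 0.57²) = 1.21707
γ - 1 = 0.21707
KE = (γ-1)mc² = 0.21707 × 4.1 × (3×10⁸)² = 8.010×10¹⁶ J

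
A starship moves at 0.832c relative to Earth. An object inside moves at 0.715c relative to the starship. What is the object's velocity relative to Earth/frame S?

u = (u' + v)/(1 + u'v/c²)
Numerator: 0.715 + 0.832 = 1.547
Denominator: 1 + 0.59488 = 1.59488
u = 1.547/1.59488 = 0.9700c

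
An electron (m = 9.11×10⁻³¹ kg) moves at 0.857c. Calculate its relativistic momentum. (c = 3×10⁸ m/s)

γ = 1/√(1 - 0.857²) = 1.9406
v = 0.857 × 3×10⁸ = 2.571×10⁸ m/s
p = γmv = 1.9406 × 9.11×10⁻³¹ × 2.571×10⁸ = 4.545×10⁻²² kg·m/s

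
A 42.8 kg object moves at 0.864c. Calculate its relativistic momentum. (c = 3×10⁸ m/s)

γ = 1/√(1 - 0.864²) = 1.986
v = 0.864 × 3×10⁸ = 2.592×10⁸ m/s
p = γmv = 1.986 × 42.8 × 2.592×10⁸ = 2.203×10¹⁰ kg·m/s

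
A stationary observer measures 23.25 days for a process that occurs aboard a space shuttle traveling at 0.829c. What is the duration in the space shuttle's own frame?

Dilated time Δt = 23.25 days
γ = 1/√(1 - 0.829²) = 1.788
Δt₀ = Δt/γ = 23.25/1.788 = 13.00 days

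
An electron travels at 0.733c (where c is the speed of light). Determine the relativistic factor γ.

v/c = 0.733, so (v/c)² = 0.537289
1 - (v/c)² = 0.462711
γ = 1/√(0.462711) = 1.470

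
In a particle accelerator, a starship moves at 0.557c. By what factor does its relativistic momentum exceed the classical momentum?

p_rel = γmv, p_class = mv
Ratio = γ = 1/√(1 - 0.557²)
= 1/√(0.689751) = 1.204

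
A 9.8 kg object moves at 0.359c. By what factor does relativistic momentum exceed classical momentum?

p_rel = γmv, p_class = mv
Ratio = γ = 1/√(1 - 0.359²) = 1.071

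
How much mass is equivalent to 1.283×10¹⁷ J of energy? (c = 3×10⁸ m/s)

From E = mc², we get m = E/c²
c² = (3×10⁸)² = 9×10¹⁶ m²/s²
m = 1.283×10¹⁷ / 9×10¹⁶ = 1.426 kg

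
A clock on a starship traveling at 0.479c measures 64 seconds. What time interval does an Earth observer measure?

Proper time Δt₀ = 64 seconds
γ = 1/√(1 - 0.479²) = 1.1392
Δt = γΔt₀ = 1.1392 × 64 = 72.91 seconds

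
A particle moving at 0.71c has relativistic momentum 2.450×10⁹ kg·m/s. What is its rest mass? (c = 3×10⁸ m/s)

γ = 1/√(1 - 0.71²) = 1.420
v = 0.71 × 3×10⁸ = 2.130×10⁸ m/s
m = p/(γv) = 2.450×10⁹/(1.420 × 2.130×10⁸) = 8.100 kg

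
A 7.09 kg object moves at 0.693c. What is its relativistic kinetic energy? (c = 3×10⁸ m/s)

γ = 1/√(1 - 0.693²) = 1.3871
γ - 1 = 0.3871
KE = (γ-1)mc² = 0.3871 × 7.09 × (3×10⁸)² = 2.470×10¹⁷ J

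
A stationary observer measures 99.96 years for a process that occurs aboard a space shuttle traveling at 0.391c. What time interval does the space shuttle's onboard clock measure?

Dilated time Δt = 99.96 years
γ = 1/√(1 - 0.391²) = 1.0865
Δt₀ = Δt/γ = 99.96/1.0865 = 92.00 years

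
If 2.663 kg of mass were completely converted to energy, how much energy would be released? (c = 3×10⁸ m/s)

Using E = mc²:
c² = (3×10⁸)² = 9×10¹⁶ m²/s²
E = 2.663 × 9×10¹⁶ = 2.397×10¹⁷ J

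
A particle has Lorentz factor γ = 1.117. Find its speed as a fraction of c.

From γ = 1/√(1 - v²/c²):
1/γ² = 1/1.117² = 0.80148
v²/c² = 1 - 0.80148 = 0.19852
v/c = √(0.19852) = 0.4456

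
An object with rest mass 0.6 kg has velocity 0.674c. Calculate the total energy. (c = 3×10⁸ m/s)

γ = 1/√(1 - 0.674²) = 1.3537
mc² = 0.6 × (3×10⁸)² = 5.400×10¹⁶ J
E = γmc² = 1.3537 × 5.400×10¹⁶ = 7.310×10¹⁶ J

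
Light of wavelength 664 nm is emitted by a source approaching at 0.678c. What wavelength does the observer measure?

β = 0.678
Wavelength Doppler factor = √(0.322/1.678) = √(0.1919) = 0.4381
λ_obs = 664 × 0.4381 = 290.9 nm (blueshift)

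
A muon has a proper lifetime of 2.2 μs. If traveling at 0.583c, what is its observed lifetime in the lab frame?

Proper lifetime τ₀ = 2.2 μs
γ = 1/√(1 - 0.583²) = 1.231
τ = γτ₀ = 1.231 × 2.2 μs = 2.708 μs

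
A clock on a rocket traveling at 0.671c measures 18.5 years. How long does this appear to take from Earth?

Proper time Δt₀ = 18.5 years
γ = 1/√(1 - 0.671²) = 1.3487
Δt = γΔt₀ = 1.3487 × 18.5 = 24.95 years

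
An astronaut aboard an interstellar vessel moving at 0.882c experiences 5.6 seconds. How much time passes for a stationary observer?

Proper time Δt₀ = 5.6 seconds
γ = 1/√(1 - 0.882²) = 2.122
Δt = γΔt₀ = 2.122 × 5.6 = 11.88 seconds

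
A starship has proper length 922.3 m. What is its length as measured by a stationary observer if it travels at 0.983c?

Proper length L₀ = 922.3 m
γ = 1/√(1 - 0.983²) = 5.4465
L = L₀/γ = 922.3/5.4465 = 169.3 m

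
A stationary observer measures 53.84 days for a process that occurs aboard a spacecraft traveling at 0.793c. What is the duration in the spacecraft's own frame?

Dilated time Δt = 53.84 days
γ = 1/√(1 - 0.793²) = 1.6414
Δt₀ = Δt/γ = 53.84/1.6414 = 32.80 days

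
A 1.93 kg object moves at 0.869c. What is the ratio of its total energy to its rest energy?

E = γmc², E₀ = mc²
E/E₀ = γ = 1/√(1 - 0.869²) = 2.021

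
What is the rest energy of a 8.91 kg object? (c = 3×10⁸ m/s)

c² = (3×10⁸)² = 9.000×10¹⁶ m²/s²
E₀ = mc² = 8.91 × 9.000×10¹⁶ = 8.019×10¹⁷ J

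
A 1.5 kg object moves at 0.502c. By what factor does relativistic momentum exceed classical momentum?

p_rel = γmv, p_class = mv
Ratio = γ = 1/√(1 - 0.502²) = 1.156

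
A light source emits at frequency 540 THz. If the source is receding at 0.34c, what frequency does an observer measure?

β = v/c = 0.34
(1-β)/(1+β) = 0.66/1.34 = 0.4925
Doppler factor = √(0.4925) = 0.7018
f_obs = 540 × 0.7018 = 379.0 THz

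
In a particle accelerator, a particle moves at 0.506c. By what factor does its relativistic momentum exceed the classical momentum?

p_rel = γmv, p_class = mv
Ratio = γ = 1/√(1 - 0.506²)
= 1/√(0.743964) = 1.159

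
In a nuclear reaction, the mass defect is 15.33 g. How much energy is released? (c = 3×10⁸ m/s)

Convert mass defect: Δm = 15.33 g = 0.01533 kg
E = Δm·c² = 0.01533 × (3×10⁸)²
= 0.01533 × 9×10¹⁶ = 1.380×10¹⁵ J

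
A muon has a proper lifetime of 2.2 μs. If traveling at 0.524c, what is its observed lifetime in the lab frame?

Proper lifetime τ₀ = 2.2 μs
γ = 1/√(1 - 0.524²) = 1.174
τ = γτ₀ = 1.174 × 2.2 μs = 2.583 μs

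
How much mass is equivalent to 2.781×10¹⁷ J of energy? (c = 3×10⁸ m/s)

From E = mc², we get m = E/c²
c² = (3×10⁸)² = 9×10¹⁶ m²/s²
m = 2.781×10¹⁷ / 9×10¹⁶ = 3.090 kg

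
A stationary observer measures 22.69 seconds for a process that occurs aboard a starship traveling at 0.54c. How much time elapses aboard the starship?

Dilated time Δt = 22.69 seconds
γ = 1/√(1 - 0.54²) = 1.188
Δt₀ = Δt/γ = 22.69/1.188 = 19.10 seconds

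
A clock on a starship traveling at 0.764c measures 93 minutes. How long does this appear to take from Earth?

Proper time Δt₀ = 93 minutes
γ = 1/√(1 - 0.764²) = 1.5499
Δt = γΔt₀ = 1.5499 × 93 = 144.1 minutes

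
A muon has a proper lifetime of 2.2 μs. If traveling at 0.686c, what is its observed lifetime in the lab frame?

Proper lifetime τ₀ = 2.2 μs
γ = 1/√(1 - 0.686²) = 1.3744
τ = γτ₀ = 1.3744 × 2.2 μs = 3.024 μs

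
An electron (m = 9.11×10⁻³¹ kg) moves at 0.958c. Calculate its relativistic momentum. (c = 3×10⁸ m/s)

γ = 1/√(1 - 0.958²) = 3.487
v = 0.958 × 3×10⁸ = 2.874×10⁸ m/s
p = γmv = 3.487 × 9.11×10⁻³¹ × 2.874×10⁸ = 9.130×10⁻²² kg·m/s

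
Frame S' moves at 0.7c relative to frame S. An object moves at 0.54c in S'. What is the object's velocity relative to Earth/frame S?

u = (u' + v)/(1 + u'v/c²)
Numerator: 0.54 + 0.7 = 1.24
Denominator: 1 + 0.378 = 1.378
u = 1.24/1.378 = 0.8999c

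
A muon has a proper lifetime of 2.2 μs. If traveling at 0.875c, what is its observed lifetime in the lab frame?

Proper lifetime τ₀ = 2.2 μs
γ = 1/√(1 - 0.875²) = 2.0656
τ = γτ₀ = 2.0656 × 2.2 μs = 4.544 μs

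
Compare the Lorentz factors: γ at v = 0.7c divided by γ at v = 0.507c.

γ₁ = 1/√(1 - 0.7²) = 1.400
γ₂ = 1/√(1 - 0.507²) = 1.160
γ₁/γ₂ = 1.400/1.160 = 1.207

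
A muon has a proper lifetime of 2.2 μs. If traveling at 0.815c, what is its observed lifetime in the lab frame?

Proper lifetime τ₀ = 2.2 μs
γ = 1/√(1 - 0.815²) = 1.726
τ = γτ₀ = 1.726 × 2.2 μs = 3.797 μs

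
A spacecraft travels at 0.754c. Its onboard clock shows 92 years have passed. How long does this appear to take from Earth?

Proper time Δt₀ = 92 years
γ = 1/√(1 - 0.754²) = 1.5224
Δt = γΔt₀ = 1.5224 × 92 = 140.1 years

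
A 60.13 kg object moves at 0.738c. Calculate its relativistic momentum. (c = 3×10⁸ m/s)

γ = 1/√(1 - 0.738²) = 1.482
v = 0.738 × 3×10⁸ = 2.214×10⁸ m/s
p = γmv = 1.482 × 60.13 × 2.214×10⁸ = 1.973×10¹⁰ kg·m/s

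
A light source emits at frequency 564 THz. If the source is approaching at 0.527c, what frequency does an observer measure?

β = v/c = 0.527
(1+β)/(1-β) = 1.527/0.473 = 3.22833
Doppler factor = √(3.22833) = 1.7968
f_obs = 564 × 1.7968 = 1013 THz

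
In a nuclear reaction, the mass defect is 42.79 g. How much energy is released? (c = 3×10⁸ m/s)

Convert mass defect: Δm = 42.79 g = 0.04279 kg
E = Δm·c² = 0.04279 × (3×10⁸)²
= 0.04279 × 9×10¹⁶ = 3.851×10¹⁵ J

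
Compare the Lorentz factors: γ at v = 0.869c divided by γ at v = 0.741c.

γ₁ = 1/√(1 - 0.869²) = 2.021
γ₂ = 1/√(1 - 0.741²) = 1.489
γ₁/γ₂ = 2.021/1.489 = 1.357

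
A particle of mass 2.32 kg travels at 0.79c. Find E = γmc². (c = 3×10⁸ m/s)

γ = 1/√(1 - 0.79²) = 1.631
mc² = 2.32 × (3×10⁸)² = 2.088×10¹⁷ J
E = γmc² = 1.631 × 2.088×10¹⁷ = 3.406×10¹⁷ J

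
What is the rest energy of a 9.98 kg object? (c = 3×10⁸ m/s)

c² = (3×10⁸)² = 9.000×10¹⁶ m²/s²
E₀ = mc² = 9.98 × 9.000×10¹⁶ = 8.982×10¹⁷ J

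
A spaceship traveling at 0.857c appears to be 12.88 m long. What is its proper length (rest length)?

Contracted length L = 12.88 m
γ = 1/√(1 - 0.857²) = 1.9406
L₀ = γL = 1.9406 × 12.88 = 24.99 m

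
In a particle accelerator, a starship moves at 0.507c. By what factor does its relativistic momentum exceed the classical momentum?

p_rel = γmv, p_class = mv
Ratio = γ = 1/√(1 - 0.507²)
= 1/√(0.742951) = 1.160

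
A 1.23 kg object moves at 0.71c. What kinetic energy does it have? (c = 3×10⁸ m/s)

γ = 1/√(1 - 0.71²) = 1.42005
γ - 1 = 0.42005
KE = (γ-1)mc² = 0.42005 × 1.23 × (3×10⁸)² = 4.650×10¹⁶ J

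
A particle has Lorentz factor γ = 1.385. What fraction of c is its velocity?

From γ = 1/√(1 - v²/c²):
1/γ² = 1/1.385² = 0.5213
v²/c² = 1 - 0.5213 = 0.4787
v/c = √(0.4787) = 0.6919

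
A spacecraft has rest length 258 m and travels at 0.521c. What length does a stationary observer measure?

Proper length L₀ = 258 m
γ = 1/√(1 - 0.521²) = 1.1716
L = L₀/γ = 258/1.1716 = 220.2 m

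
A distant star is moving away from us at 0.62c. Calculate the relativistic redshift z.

β = 0.62
(1+β)/(1-β) = 1.62/0.38 = 4.263
√(4.263) = 2.065
z = 2.065 - 1 = 1.065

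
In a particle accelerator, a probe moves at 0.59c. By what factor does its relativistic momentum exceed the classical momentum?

p_rel = γmv, p_class = mv
Ratio = γ = 1/√(1 - 0.59²)
= 1/√(0.6519) = 1.239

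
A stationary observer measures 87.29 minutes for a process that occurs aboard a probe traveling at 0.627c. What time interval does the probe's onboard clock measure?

Dilated time Δt = 87.29 minutes
γ = 1/√(1 - 0.627²) = 1.2837
Δt₀ = Δt/γ = 87.29/1.2837 = 68.00 minutes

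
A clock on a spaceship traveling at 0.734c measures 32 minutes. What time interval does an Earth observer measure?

Proper time Δt₀ = 32 minutes
γ = 1/√(1 - 0.734²) = 1.4724
Δt = γΔt₀ = 1.4724 × 32 = 47.12 minutes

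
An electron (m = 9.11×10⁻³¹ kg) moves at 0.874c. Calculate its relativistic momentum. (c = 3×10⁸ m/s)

γ = 1/√(1 - 0.874²) = 2.058
v = 0.874 × 3×10⁸ = 2.622×10⁸ m/s
p = γmv = 2.058 × 9.11×10⁻³¹ × 2.622×10⁸ = 4.916×10⁻²² kg·m/s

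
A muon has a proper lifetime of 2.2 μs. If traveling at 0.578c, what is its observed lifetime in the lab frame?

Proper lifetime τ₀ = 2.2 μs
γ = 1/√(1 - 0.578²) = 1.2254
τ = γτ₀ = 1.2254 × 2.2 μs = 2.696 μs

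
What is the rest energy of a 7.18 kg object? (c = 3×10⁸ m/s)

c² = (3×10⁸)² = 9.000×10¹⁶ m²/s²
E₀ = mc² = 7.18 × 9.000×10¹⁶ = 6.462×10¹⁷ J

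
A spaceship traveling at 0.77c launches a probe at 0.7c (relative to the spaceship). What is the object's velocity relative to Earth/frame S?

u = (u' + v)/(1 + u'v/c²)
Numerator: 0.7 + 0.77 = 1.47
Denominator: 1 + 0.539 = 1.539
u = 1.47/1.539 = 0.9552c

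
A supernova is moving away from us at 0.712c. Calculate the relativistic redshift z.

β = 0.712
(1+β)/(1-β) = 1.712/0.288 = 5.944
√(5.944) = 2.438
z = 2.438 - 1 = 1.438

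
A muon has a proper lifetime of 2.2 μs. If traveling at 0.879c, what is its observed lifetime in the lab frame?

Proper lifetime τ₀ = 2.2 μs
γ = 1/√(1 - 0.879²) = 2.0972
τ = γτ₀ = 2.0972 × 2.2 μs = 4.614 μs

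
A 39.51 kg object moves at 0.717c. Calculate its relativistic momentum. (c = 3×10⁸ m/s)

γ = 1/√(1 - 0.717²) = 1.4346
v = 0.717 × 3×10⁸ = 2.151×10⁸ m/s
p = γmv = 1.4346 × 39.51 × 2.151×10⁸ = 1.219×10¹⁰ kg·m/s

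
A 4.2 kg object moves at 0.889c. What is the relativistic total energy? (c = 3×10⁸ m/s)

γ = 1/√(1 - 0.889²) = 2.1838
mc² = 4.2 × (3×10⁸)² = 3.780×10¹⁷ J
E = γmc² = 2.1838 × 3.780×10¹⁷ = 8.255×10¹⁷ J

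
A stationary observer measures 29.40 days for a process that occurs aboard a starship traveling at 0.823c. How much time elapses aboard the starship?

Dilated time Δt = 29.40 days
γ = 1/√(1 - 0.823²) = 1.760
Δt₀ = Δt/γ = 29.40/1.760 = 16.70 days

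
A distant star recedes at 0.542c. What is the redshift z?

β = 0.542
(1+β)/(1-β) = 1.542/0.458 = 3.367
√(3.367) = 1.8349
z = 1.8349 - 1 = 0.8349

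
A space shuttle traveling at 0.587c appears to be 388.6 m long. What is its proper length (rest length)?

Contracted length L = 388.6 m
γ = 1/√(1 - 0.587²) = 1.2352
L₀ = γL = 1.2352 × 388.6 = 480.0 m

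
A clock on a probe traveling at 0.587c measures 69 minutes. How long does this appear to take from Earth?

Proper time Δt₀ = 69 minutes
γ = 1/√(1 - 0.587²) = 1.2352
Δt = γΔt₀ = 1.2352 × 69 = 85.23 minutes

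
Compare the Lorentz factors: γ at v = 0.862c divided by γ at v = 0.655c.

γ₁ = 1/√(1 - 0.862²) = 1.973
γ₂ = 1/√(1 - 0.655²) = 1.323
γ₁/γ₂ = 1.973/1.323 = 1.491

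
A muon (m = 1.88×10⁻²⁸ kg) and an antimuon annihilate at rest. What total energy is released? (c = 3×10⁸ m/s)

Both particles have the same rest mass, so total mass = 2m
E = 2m·c² = 2 × 1.88×10⁻²⁸ × (3×10⁸)²
= 2 × 1.88×10⁻²⁸ × 9×10¹⁶
= 3.384×10⁻¹¹ J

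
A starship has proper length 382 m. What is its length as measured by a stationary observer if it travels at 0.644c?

Proper length L₀ = 382 m
γ = 1/√(1 - 0.644²) = 1.30715
L = L₀/γ = 382/1.30715 = 292.2 m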